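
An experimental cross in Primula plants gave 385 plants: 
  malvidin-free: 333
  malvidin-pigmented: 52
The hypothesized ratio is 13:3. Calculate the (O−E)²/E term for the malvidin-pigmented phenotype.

Expected counts for N = 385 under a 13:3 ratio (total parts = 16):
  malvidin-free: 385 × 13/16 = 312.8125
  malvidin-pigmented: 385 × 3/16 = 72.1875
Contribution of malvidin-pigmented: (52 − 72.1875)² / 72.1875 = 5.6455

5.646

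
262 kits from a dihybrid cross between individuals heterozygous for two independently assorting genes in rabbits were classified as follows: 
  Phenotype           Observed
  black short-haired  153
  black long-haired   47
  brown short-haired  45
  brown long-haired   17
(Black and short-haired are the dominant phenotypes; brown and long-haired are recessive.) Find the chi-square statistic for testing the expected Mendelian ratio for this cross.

0.677

A dihybrid F₂ with independent assortment and complete dominance at both loci gives a 9:3:3:1 phenotypic ratio.
Under the 9:3:3:1 hypothesis (Σ ratio = 16, N = 262):
  black short-haired: 262 × 9/16 = 147.375
  black long-haired: 262 × 3/16 = 49.125
  brown short-haired: 262 × 3/16 = 49.125
  brown long-haired: 262 × 1/16 = 16.375
χ² = Σ (O − E)² / E
  black short-haired: (153 − 147.375)² / 147.375 = 0.2147
  black long-haired: (47 − 49.125)² / 49.125 = 0.0919
  brown short-haired: (45 − 49.125)² / 49.125 = 0.3464
  brown long-haired: (17 − 16.375)² / 16.375 = 0.0239
χ² = 0.2147 + 0.0919 + 0.3464 + 0.0239 = 0.6769 ≈ 0.677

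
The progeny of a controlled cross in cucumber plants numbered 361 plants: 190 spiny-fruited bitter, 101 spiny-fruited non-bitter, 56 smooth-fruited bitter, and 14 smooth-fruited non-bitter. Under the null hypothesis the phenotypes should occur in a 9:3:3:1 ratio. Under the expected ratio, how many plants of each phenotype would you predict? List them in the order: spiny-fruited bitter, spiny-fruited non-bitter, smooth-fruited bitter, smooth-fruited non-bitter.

Total ratio parts = 16. Expected numbers out of 361:
  spiny-fruited bitter: 361 × 9/16 = 203.0625
  spiny-fruited non-bitter: 361 × 3/16 = 67.6875
  smooth-fruited bitter: 361 × 3/16 = 67.6875
  smooth-fruited non-bitter: 361 × 1/16 = 22.5625

203.0625, 67.6875, 67.6875, 22.5625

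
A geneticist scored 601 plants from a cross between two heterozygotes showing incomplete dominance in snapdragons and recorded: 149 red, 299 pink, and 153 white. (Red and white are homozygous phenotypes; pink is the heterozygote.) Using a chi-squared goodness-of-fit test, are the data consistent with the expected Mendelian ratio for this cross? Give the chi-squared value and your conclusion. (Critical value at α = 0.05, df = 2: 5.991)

0.068; consistent

With incomplete dominance, a heterozygote × heterozygote cross gives a 1:2:1 phenotypic ratio.
Under the 1:2:1 hypothesis (Σ ratio = 4, N = 601):
  red: 601 × 1/4 = 150.25
  pink: 601 × 2/4 = 300.5
  white: 601 × 1/4 = 150.25
χ² = Σ (O − E)² / E
  red: (149 − 150.25)² / 150.25 = 0.0104
  pink: (299 − 300.5)² / 300.5 = 0.0075
  white: (153 − 150.25)² / 150.25 = 0.0503
χ² = 0.0104 + 0.0075 + 0.0503 = 0.0682 ≈ 0.068
Degrees of freedom = 3 − 1 = 2; critical value at α = 0.05 is 5.991.
Since 0.068 < 5.991, we fail to reject the null hypothesis — the data are consistent with the 1:2:1 ratio.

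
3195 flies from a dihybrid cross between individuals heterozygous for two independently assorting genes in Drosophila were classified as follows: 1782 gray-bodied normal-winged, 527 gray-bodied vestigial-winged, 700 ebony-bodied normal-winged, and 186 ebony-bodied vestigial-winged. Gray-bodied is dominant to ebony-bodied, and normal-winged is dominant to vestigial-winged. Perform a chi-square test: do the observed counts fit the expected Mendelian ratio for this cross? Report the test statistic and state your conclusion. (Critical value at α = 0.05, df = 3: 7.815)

26.742; not consistent

A dihybrid F₂ with independent assortment and complete dominance at both loci gives a 9:3:3:1 phenotypic ratio.
The 9:3:3:1 ratio has 16 parts, so with N = 3195 the expected counts are:
  gray-bodied normal-winged: 3195 × 9/16 = 1797.1875
  gray-bodied vestigial-winged: 3195 × 3/16 = 599.0625
  ebony-bodied normal-winged: 3195 × 3/16 = 599.0625
  ebony-bodied vestigial-winged: 3195 × 1/16 = 199.6875
χ² = Σ (O − E)² / E
  gray-bodied normal-winged: (1782 − 1797.1875)² / 1797.1875 = 0.1283
  gray-bodied vestigial-winged: (527 − 599.0625)² / 599.0625 = 8.6686
  ebony-bodied normal-winged: (700 − 599.0625)² / 599.0625 = 17.0072
  ebony-bodied vestigial-winged: (186 − 199.6875)² / 199.6875 = 0.9382
χ² = 0.1283 + 8.6686 + 17.0072 + 0.9382 = 26.7423 ≈ 26.742
Degrees of freedom = 4 − 1 = 3; critical value at α = 0.05 is 7.815.
Since 26.742 > 7.815, we reject the null hypothesis — the data do not fit the 9:3:3:1 ratio.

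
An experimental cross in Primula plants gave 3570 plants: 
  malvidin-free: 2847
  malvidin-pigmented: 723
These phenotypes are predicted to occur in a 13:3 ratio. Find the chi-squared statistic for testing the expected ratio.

The 13:3 ratio has 16 parts, so with N = 3570 the expected counts are:
  malvidin-free: 3570 × 13/16 = 2900.625
  malvidin-pigmented: 3570 × 3/16 = 669.375
χ² = Σ (O − E)² / E
  malvidin-free: (2847 − 2900.625)² / 2900.625 = 0.9914
  malvidin-pigmented: (723 − 669.375)² / 669.375 = 4.2960
χ² = 0.9914 + 4.2960 = 5.2874 ≈ 5.287

5.287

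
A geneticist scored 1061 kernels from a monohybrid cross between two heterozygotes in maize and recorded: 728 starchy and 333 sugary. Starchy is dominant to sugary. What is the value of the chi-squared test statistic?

For a monohybrid cross between heterozygotes with complete dominance, the expected phenotypic ratio is 3:1.
Under the 3:1 hypothesis (Σ ratio = 4, N = 1061):
  starchy: 1061 × 3/4 = 795.75
  sugary: 1061 × 1/4 = 265.25
χ² = Σ (O − E)² / E
  starchy: (728 − 795.75)² / 795.75 = 5.7682
  sugary: (333 − 265.25)² / 265.25 = 17.3047
χ² = 5.7682 + 17.3047 = 23.0729 ≈ 23.073

23.073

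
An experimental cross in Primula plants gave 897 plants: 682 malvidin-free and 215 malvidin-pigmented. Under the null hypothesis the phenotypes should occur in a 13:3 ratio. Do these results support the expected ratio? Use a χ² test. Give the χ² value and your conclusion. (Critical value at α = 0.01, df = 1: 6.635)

16.036; not consistent

The 13:3 ratio has 16 parts, so with N = 897 the expected counts are:
  malvidin-free: 897 × 13/16 = 728.8125
  malvidin-pigmented: 897 × 3/16 = 168.1875
χ² = Σ (O − E)² / E
  malvidin-free: (682 − 728.8125)² / 728.8125 = 3.0068
  malvidin-pigmented: (215 − 168.1875)² / 168.1875 = 13.0296
χ² = 3.0068 + 13.0296 = 16.0364 ≈ 16.036
Degrees of freedom = 2 − 1 = 1; critical value at α = 0.01 is 6.635.
Since 16.036 > 6.635, we reject the null hypothesis — the data do not fit the 13:3 ratio.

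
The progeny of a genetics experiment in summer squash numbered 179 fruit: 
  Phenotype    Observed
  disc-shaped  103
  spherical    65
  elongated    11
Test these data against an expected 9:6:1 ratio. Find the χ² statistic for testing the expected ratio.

Expected counts for N = 179 under a 9:6:1 ratio (total parts = 16):
  disc-shaped: 179 × 9/16 = 100.6875
  spherical: 179 × 6/16 = 67.125
  elongated: 179 × 1/16 = 11.1875
χ² = Σ (O − E)² / E
  disc-shaped: (103 − 100.6875)² / 100.6875 = 0.0531
  spherical: (65 − 67.125)² / 67.125 = 0.0673
  elongated: (11 − 11.1875)² / 11.1875 = 0.0031
χ² = 0.0531 + 0.0673 + 0.0031 = 0.1235 ≈ 0.124

0.124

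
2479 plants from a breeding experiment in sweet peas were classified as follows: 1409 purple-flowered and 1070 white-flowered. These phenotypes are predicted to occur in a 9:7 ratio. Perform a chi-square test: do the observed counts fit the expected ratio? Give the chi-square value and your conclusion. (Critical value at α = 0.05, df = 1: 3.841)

Total ratio parts = 16. Expected numbers out of 2479:
  purple-flowered: 2479 × 9/16 = 1394.4375
  white-flowered: 2479 × 7/16 = 1084.5625
χ² = Σ (O − E)² / E
  purple-flowered: (1409 − 1394.4375)² / 1394.4375 = 0.1521
  white-flowered: (1070 − 1084.5625)² / 1084.5625 = 0.1955
χ² = 0.1521 + 0.1955 = 0.3476 ≈ 0.348
Degrees of freedom = 2 − 1 = 1; critical value at α = 0.05 is 3.841.
Since 0.348 < 3.841, we fail to reject the null hypothesis — the data are consistent with the 9:7 ratio.

0.348; consistent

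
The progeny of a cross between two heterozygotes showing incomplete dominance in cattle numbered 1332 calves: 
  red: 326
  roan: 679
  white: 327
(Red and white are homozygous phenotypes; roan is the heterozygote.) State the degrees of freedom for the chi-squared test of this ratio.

2

With incomplete dominance, a heterozygote × heterozygote cross gives a 1:2:1 phenotypic ratio.
A goodness-of-fit test with 3 phenotype classes has df = 3 − 1 = 2.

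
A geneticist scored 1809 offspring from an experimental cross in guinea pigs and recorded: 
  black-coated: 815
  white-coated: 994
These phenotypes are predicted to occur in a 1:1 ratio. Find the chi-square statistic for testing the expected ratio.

Expected counts for N = 1809 under a 1:1 ratio (total parts = 2):
  black-coated: 1809 × 1/2 = 904.5
  white-coated: 1809 × 1/2 = 904.5
χ² = Σ (O − E)² / E
  black-coated: (815 − 904.5)² / 904.5 = 8.8560
  white-coated: (994 − 904.5)² / 904.5 = 8.8560
χ² = 8.8560 + 8.8560 = 17.712

17.712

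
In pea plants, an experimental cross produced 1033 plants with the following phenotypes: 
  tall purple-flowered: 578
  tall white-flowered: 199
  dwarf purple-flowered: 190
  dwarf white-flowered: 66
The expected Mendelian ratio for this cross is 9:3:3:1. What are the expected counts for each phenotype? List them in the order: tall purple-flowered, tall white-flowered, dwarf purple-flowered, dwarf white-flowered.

The 9:3:3:1 ratio has 16 parts, so with N = 1033 the expected counts are:
  tall purple-flowered: 1033 × 9/16 = 581.0625
  tall white-flowered: 1033 × 3/16 = 193.6875
  dwarf purple-flowered: 1033 × 3/16 = 193.6875
  dwarf white-flowered: 1033 × 1/16 = 64.5625

581.0625, 193.6875, 193.6875, 64.5625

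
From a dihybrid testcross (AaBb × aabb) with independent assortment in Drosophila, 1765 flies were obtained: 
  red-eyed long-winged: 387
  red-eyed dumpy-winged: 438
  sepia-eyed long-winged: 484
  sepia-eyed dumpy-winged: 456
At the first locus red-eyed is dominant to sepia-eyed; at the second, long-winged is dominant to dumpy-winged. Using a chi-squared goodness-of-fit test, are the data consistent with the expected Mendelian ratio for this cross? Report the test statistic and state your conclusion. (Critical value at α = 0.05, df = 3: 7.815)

A dihybrid testcross with independent assortment gives a 1:1:1:1 ratio.
Under the 1:1:1:1 hypothesis (Σ ratio = 4, N = 1765):
  red-eyed long-winged: 1765 × 1/4 = 441.25
  red-eyed dumpy-winged: 1765 × 1/4 = 441.25
  sepia-eyed long-winged: 1765 × 1/4 = 441.25
  sepia-eyed dumpy-winged: 1765 × 1/4 = 441.25
χ² = Σ (O − E)² / E
  red-eyed long-winged: (387 − 441.25)² / 441.25 = 6.6698
  red-eyed dumpy-winged: (438 − 441.25)² / 441.25 = 0.0239
  sepia-eyed long-winged: (484 − 441.25)² / 441.25 = 4.1418
  sepia-eyed dumpy-winged: (456 − 441.25)² / 441.25 = 0.4931
χ² = 6.6698 + 0.0239 + 4.1418 + 0.4931 = 11.3286 ≈ 11.329
Degrees of freedom = 4 − 1 = 3; critical value at α = 0.05 is 7.815.
Since 11.329 > 7.815, we reject the null hypothesis — the data do not fit the 1:1:1:1 ratio.

11.329; not consistent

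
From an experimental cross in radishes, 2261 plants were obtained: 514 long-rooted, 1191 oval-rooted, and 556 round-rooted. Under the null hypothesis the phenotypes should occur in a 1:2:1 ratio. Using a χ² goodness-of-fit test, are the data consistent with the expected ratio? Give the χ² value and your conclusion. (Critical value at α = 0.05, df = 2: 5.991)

Under the 1:2:1 hypothesis (Σ ratio = 4, N = 2261):
  long-rooted: 2261 × 1/4 = 565.25
  oval-rooted: 2261 × 2/4 = 1130.5
  round-rooted: 2261 × 1/4 = 565.25
χ² = Σ (O − E)² / E
  long-rooted: (514 − 565.25)² / 565.25 = 4.6467
  oval-rooted: (1191 − 1130.5)² / 1130.5 = 3.2377
  round-rooted: (556 − 565.25)² / 565.25 = 0.1514
χ² = 4.6467 + 3.2377 + 0.1514 = 8.0358 ≈ 8.036
Degrees of freedom = 3 − 1 = 2; critical value at α = 0.05 is 5.991.
Since 8.036 > 5.991, we reject the null hypothesis — the data do not fit the 1:2:1 ratio.

8.036; not consistent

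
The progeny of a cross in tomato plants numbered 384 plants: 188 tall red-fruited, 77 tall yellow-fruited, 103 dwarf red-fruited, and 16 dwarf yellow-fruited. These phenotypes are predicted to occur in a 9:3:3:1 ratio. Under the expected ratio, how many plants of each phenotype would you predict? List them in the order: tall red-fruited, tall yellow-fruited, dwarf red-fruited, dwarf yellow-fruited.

216, 72, 72, 24

Under the 9:3:3:1 hypothesis (Σ ratio = 16, N = 384):
  tall red-fruited: 384 × 9/16 = 216
  tall yellow-fruited: 384 × 3/16 = 72
  dwarf red-fruited: 384 × 3/16 = 72
  dwarf yellow-fruited: 384 × 1/16 = 24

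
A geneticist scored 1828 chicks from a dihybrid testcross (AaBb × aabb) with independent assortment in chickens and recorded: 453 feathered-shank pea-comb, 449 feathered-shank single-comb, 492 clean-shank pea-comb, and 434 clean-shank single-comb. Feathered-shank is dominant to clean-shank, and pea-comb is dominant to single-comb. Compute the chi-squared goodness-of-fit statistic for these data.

4.013

A dihybrid testcross with independent assortment gives a 1:1:1:1 ratio.
Under the 1:1:1:1 hypothesis (Σ ratio = 4, N = 1828):
  feathered-shank pea-comb: 1828 × 1/4 = 457
  feathered-shank single-comb: 1828 × 1/4 = 457
  clean-shank pea-comb: 1828 × 1/4 = 457
  clean-shank single-comb: 1828 × 1/4 = 457
χ² = Σ (O − E)² / E
  feathered-shank pea-comb: (453 − 457)² / 457 = 0.0350
  feathered-shank single-comb: (449 − 457)² / 457 = 0.1400
  clean-shank pea-comb: (492 − 457)² / 457 = 2.6805
  clean-shank single-comb: (434 − 457)² / 457 = 1.1575
χ² = 0.0350 + 0.1400 + 2.6805 + 1.1575 = 4.013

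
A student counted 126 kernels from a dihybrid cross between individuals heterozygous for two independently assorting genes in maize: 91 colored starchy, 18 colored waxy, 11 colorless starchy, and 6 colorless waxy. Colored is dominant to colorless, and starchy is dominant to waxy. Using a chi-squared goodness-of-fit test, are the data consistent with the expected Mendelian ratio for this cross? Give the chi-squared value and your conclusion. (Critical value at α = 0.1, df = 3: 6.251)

14.247; not consistent

A dihybrid F₂ with independent assortment and complete dominance at both loci gives a 9:3:3:1 phenotypic ratio.
Total ratio parts = 16. Expected numbers out of 126:
  colored starchy: 126 × 9/16 = 70.875
  colored waxy: 126 × 3/16 = 23.625
  colorless starchy: 126 × 3/16 = 23.625
  colorless waxy: 126 × 1/16 = 7.875
χ² = Σ (O − E)² / E
  colored starchy: (91 − 70.875)² / 70.875 = 5.7145
  colored waxy: (18 − 23.625)² / 23.625 = 1.3393
  colorless starchy: (11 − 23.625)² / 23.625 = 6.7467
  colorless waxy: (6 − 7.875)² / 7.875 = 0.4464
χ² = 5.7145 + 1.3393 + 6.7467 + 0.4464 = 14.2469 ≈ 14.247
Degrees of freedom = 4 − 1 = 3; critical value at α = 0.1 is 6.251.
Since 14.247 > 6.251, we reject the null hypothesis — the data do not fit the 9:3:3:1 ratio.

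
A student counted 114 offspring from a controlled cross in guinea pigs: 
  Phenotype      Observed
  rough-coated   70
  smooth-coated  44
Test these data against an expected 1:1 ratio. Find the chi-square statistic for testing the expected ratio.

5.930

Under the 1:1 hypothesis (Σ ratio = 2, N = 114):
  rough-coated: 114 × 1/2 = 57
  smooth-coated: 114 × 1/2 = 57
χ² = Σ (O − E)² / E
  rough-coated: (70 − 57)² / 57 = 2.9649
  smooth-coated: (44 − 57)² / 57 = 2.9649
χ² = 2.9649 + 2.9649 = 5.9298 ≈ 5.930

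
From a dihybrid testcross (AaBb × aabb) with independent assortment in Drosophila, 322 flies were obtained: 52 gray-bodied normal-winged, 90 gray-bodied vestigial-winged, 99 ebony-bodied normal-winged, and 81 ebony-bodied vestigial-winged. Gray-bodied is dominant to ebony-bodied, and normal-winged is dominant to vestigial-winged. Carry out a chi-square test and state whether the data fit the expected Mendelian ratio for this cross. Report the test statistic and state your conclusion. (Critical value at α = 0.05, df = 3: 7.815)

15.466; not consistent

A dihybrid testcross with independent assortment gives a 1:1:1:1 ratio.
Total ratio parts = 4. Expected numbers out of 322:
  gray-bodied normal-winged: 322 × 1/4 = 80.5
  gray-bodied vestigial-winged: 322 × 1/4 = 80.5
  ebony-bodied normal-winged: 322 × 1/4 = 80.5
  ebony-bodied vestigial-winged: 322 × 1/4 = 80.5
χ² = Σ (O − E)² / E
  gray-bodied normal-winged: (52 − 80.5)² / 80.5 = 10.0901
  gray-bodied vestigial-winged: (90 − 80.5)² / 80.5 = 1.1211
  ebony-bodied normal-winged: (99 − 80.5)² / 80.5 = 4.2516
  ebony-bodied vestigial-winged: (81 − 80.5)² / 80.5 = 0.0031
χ² = 10.0901 + 1.1211 + 4.2516 + 0.0031 = 15.4659 ≈ 15.466
Degrees of freedom = 4 − 1 = 3; critical value at α = 0.05 is 7.815.
Since 15.466 > 7.815, we reject the null hypothesis — the data do not fit the 1:1:1:1 ratio.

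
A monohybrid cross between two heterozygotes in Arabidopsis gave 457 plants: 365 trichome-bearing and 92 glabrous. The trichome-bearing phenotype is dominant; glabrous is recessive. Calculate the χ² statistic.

5.778

For a monohybrid cross between heterozygotes with complete dominance, the expected phenotypic ratio is 3:1.
Expected counts for N = 457 under a 3:1 ratio (total parts = 4):
  trichome-bearing: 457 × 3/4 = 342.75
  glabrous: 457 × 1/4 = 114.25
χ² = Σ (O − E)² / E
  trichome-bearing: (365 − 342.75)² / 342.75 = 1.4444
  glabrous: (92 − 114.25)² / 114.25 = 4.3332
χ² = 1.4444 + 4.3332 = 5.7776 ≈ 5.778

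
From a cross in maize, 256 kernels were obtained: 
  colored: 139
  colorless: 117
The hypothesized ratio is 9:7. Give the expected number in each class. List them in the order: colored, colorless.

144, 112

Total ratio parts = 16. Expected numbers out of 256:
  colored: 256 × 9/16 = 144
  colorless: 256 × 7/16 = 112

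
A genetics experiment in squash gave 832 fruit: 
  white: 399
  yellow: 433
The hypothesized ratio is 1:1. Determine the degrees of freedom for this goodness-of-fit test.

1

A goodness-of-fit test with 2 phenotype classes has df = 2 − 1 = 1.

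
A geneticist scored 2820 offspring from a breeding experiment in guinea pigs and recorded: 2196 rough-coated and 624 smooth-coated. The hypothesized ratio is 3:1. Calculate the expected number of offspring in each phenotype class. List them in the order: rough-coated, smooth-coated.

Under the 3:1 hypothesis (Σ ratio = 4, N = 2820):
  rough-coated: 2820 × 3/4 = 2115
  smooth-coated: 2820 × 1/4 = 705

2115, 705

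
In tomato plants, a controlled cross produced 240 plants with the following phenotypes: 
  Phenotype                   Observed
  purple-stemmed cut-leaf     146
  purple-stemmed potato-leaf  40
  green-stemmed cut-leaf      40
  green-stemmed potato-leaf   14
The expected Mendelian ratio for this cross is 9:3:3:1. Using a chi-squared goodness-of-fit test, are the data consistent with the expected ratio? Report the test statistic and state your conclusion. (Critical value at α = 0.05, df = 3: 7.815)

2.074; consistent

Total ratio parts = 16. Expected numbers out of 240:
  purple-stemmed cut-leaf: 240 × 9/16 = 135
  purple-stemmed potato-leaf: 240 × 3/16 = 45
  green-stemmed cut-leaf: 240 × 3/16 = 45
  green-stemmed potato-leaf: 240 × 1/16 = 15
χ² = Σ (O − E)² / E
  purple-stemmed cut-leaf: (146 − 135)² / 135 = 0.8963
  purple-stemmed potato-leaf: (40 − 45)² / 45 = 0.5556
  green-stemmed cut-leaf: (40 − 45)² / 45 = 0.5556
  green-stemmed potato-leaf: (14 − 15)² / 15 = 0.0667
χ² = 0.8963 + 0.5556 + 0.5556 + 0.0667 = 2.0742 ≈ 2.074
Degrees of freedom = 4 − 1 = 3; critical value at α = 0.05 is 7.815.
Since 2.074 < 7.815, we fail to reject the null hypothesis — the data are consistent with the 9:3:3:1 ratio.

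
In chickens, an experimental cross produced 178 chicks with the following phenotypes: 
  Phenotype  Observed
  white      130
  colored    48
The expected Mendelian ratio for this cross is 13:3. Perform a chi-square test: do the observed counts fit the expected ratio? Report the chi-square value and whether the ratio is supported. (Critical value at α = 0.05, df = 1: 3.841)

Expected counts for N = 178 under a 13:3 ratio (total parts = 16):
  white: 178 × 13/16 = 144.625
  colored: 178 × 3/16 = 33.375
χ² = Σ (O − E)² / E
  white: (130 − 144.625)² / 144.625 = 1.4789
  colored: (48 − 33.375)² / 33.375 = 6.4087
χ² = 1.4789 + 6.4087 = 7.8876 ≈ 7.888
Degrees of freedom = 2 − 1 = 1; critical value at α = 0.05 is 3.841.
Since 7.888 > 3.841, we reject the null hypothesis — the data do not fit the 13:3 ratio.

7.888; not consistent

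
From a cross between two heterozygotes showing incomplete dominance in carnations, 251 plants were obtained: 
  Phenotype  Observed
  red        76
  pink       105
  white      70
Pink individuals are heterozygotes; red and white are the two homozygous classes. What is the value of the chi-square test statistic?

With incomplete dominance, a heterozygote × heterozygote cross gives a 1:2:1 phenotypic ratio.
Expected counts for N = 251 under a 1:2:1 ratio (total parts = 4):
  red: 251 × 1/4 = 62.75
  pink: 251 × 2/4 = 125.5
  white: 251 × 1/4 = 62.75
χ² = Σ (O − E)² / E
  red: (76 − 62.75)² / 62.75 = 2.7978
  pink: (105 − 125.5)² / 125.5 = 3.3486
  white: (70 − 62.75)² / 62.75 = 0.8376
χ² = 2.7978 + 3.3486 + 0.8376 = 6.984

6.984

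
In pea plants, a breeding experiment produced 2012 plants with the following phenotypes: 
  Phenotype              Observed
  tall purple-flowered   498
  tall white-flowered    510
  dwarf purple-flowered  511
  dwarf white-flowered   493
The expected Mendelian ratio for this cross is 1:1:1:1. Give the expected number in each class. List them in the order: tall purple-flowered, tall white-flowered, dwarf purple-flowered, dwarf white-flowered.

503, 503, 503, 503

Total ratio parts = 4. Expected numbers out of 2012:
  tall purple-flowered: 2012 × 1/4 = 503
  tall white-flowered: 2012 × 1/4 = 503
  dwarf purple-flowered: 2012 × 1/4 = 503
  dwarf white-flowered: 2012 × 1/4 = 503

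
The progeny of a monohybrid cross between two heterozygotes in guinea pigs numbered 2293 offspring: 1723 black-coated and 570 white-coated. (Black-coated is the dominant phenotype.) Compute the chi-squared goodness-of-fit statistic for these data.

0.025

For a monohybrid cross between heterozygotes with complete dominance, the expected phenotypic ratio is 3:1.
The 3:1 ratio has 4 parts, so with N = 2293 the expected counts are:
  black-coated: 2293 × 3/4 = 1719.75
  white-coated: 2293 × 1/4 = 573.25
χ² = Σ (O − E)² / E
  black-coated: (1723 − 1719.75)² / 1719.75 = 0.0061
  white-coated: (570 − 573.25)² / 573.25 = 0.0184
χ² = 0.0061 + 0.0184 = 0.0245 ≈ 0.025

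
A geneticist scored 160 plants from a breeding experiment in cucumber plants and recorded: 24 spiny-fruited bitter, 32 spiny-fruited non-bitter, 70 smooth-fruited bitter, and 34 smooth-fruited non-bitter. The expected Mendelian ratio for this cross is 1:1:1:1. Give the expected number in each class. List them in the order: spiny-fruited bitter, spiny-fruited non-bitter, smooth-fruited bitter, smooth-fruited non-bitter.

Under the 1:1:1:1 hypothesis (Σ ratio = 4, N = 160):
  spiny-fruited bitter: 160 × 1/4 = 40
  spiny-fruited non-bitter: 160 × 1/4 = 40
  smooth-fruited bitter: 160 × 1/4 = 40
  smooth-fruited non-bitter: 160 × 1/4 = 40

40, 40, 40, 40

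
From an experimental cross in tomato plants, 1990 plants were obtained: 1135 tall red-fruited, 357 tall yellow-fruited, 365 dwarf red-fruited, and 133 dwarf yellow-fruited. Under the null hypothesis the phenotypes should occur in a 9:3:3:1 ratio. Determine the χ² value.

Expected counts for N = 1990 under a 9:3:3:1 ratio (total parts = 16):
  tall red-fruited: 1990 × 9/16 = 1119.375
  tall yellow-fruited: 1990 × 3/16 = 373.125
  dwarf red-fruited: 1990 × 3/16 = 373.125
  dwarf yellow-fruited: 1990 × 1/16 = 124.375
χ² = Σ (O − E)² / E
  tall red-fruited: (1135 − 1119.375)² / 1119.375 = 0.2181
  tall yellow-fruited: (357 − 373.125)² / 373.125 = 0.6969
  dwarf red-fruited: (365 − 373.125)² / 373.125 = 0.1769
  dwarf yellow-fruited: (133 − 124.375)² / 124.375 = 0.5981
χ² = 0.2181 + 0.6969 + 0.1769 + 0.5981 = 1.690

1.690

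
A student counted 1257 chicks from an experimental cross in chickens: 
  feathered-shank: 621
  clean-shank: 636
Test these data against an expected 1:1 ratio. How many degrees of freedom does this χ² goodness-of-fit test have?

1

A goodness-of-fit test with 2 phenotype classes has df = 2 − 1 = 1.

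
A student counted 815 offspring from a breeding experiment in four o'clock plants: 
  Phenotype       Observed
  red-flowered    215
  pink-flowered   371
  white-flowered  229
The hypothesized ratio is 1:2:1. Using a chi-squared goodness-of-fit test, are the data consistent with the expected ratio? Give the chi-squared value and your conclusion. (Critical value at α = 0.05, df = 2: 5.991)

The 1:2:1 ratio has 4 parts, so with N = 815 the expected counts are:
  red-flowered: 815 × 1/4 = 203.75
  pink-flowered: 815 × 2/4 = 407.5
  white-flowered: 815 × 1/4 = 203.75
χ² = Σ (O − E)² / E
  red-flowered: (215 − 203.75)² / 203.75 = 0.6212
  pink-flowered: (371 − 407.5)² / 407.5 = 3.2693
  white-flowered: (229 − 203.75)² / 203.75 = 3.1291
χ² = 0.6212 + 3.2693 + 3.1291 = 7.0196 ≈ 7.020
Degrees of freedom = 3 − 1 = 2; critical value at α = 0.05 is 5.991.
Since 7.020 > 5.991, we reject the null hypothesis — the data do not fit the 1:2:1 ratio.

7.020; not consistent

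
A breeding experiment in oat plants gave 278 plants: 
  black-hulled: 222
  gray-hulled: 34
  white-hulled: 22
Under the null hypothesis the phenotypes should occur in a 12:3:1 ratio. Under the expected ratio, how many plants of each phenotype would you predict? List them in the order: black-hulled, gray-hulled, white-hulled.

208.5, 52.125, 17.375

Total ratio parts = 16. Expected numbers out of 278:
  black-hulled: 278 × 12/16 = 208.5
  gray-hulled: 278 × 3/16 = 52.125
  white-hulled: 278 × 1/16 = 17.375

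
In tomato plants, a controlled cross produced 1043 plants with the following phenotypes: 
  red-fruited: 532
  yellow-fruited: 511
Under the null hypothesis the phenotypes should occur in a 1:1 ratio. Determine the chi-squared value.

Expected counts for N = 1043 under a 1:1 ratio (total parts = 2):
  red-fruited: 1043 × 1/2 = 521.5
  yellow-fruited: 1043 × 1/2 = 521.5
χ² = Σ (O − E)² / E
  red-fruited: (532 − 521.5)² / 521.5 = 0.2114
  yellow-fruited: (511 − 521.5)² / 521.5 = 0.2114
χ² = 0.2114 + 0.2114 = 0.4228 ≈ 0.423

0.423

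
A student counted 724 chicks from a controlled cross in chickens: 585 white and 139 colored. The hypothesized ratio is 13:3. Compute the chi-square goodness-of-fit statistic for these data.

0.096

Total ratio parts = 16. Expected numbers out of 724:
  white: 724 × 13/16 = 588.25
  colored: 724 × 3/16 = 135.75
χ² = Σ (O − E)² / E
  white: (585 − 588.25)² / 588.25 = 0.0180
  colored: (139 − 135.75)² / 135.75 = 0.0778
χ² = 0.0180 + 0.0778 = 0.0958 ≈ 0.096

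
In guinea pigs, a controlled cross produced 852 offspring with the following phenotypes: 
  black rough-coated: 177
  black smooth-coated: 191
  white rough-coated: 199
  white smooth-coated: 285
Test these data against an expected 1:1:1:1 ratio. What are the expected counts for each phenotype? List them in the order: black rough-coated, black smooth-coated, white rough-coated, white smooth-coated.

213, 213, 213, 213

The 1:1:1:1 ratio has 4 parts, so with N = 852 the expected counts are:
  black rough-coated: 852 × 1/4 = 213
  black smooth-coated: 852 × 1/4 = 213
  white rough-coated: 852 × 1/4 = 213
  white smooth-coated: 852 × 1/4 = 213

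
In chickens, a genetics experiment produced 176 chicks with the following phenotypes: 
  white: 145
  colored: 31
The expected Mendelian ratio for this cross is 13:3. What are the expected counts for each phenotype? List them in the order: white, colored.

The 13:3 ratio has 16 parts, so with N = 176 the expected counts are:
  white: 176 × 13/16 = 143
  colored: 176 × 3/16 = 33

143, 33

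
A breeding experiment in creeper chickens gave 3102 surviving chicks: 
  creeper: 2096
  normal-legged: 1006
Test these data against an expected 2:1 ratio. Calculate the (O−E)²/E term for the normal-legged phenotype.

Under the 2:1 hypothesis (Σ ratio = 3, N = 3102):
  creeper: 3102 × 2/3 = 2068
  normal-legged: 3102 × 1/3 = 1034
Contribution of normal-legged: (1006 − 1034)² / 1034 = 0.7582

0.758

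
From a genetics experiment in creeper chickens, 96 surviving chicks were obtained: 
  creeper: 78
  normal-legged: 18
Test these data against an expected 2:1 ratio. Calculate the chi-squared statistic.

9.188

Total ratio parts = 3. Expected numbers out of 96:
  creeper: 96 × 2/3 = 64
  normal-legged: 96 × 1/3 = 32
χ² = Σ (O − E)² / E
  creeper: (78 − 64)² / 64 = 3.0625
  normal-legged: (18 − 32)² / 32 = 6.1250
χ² = 3.0625 + 6.1250 = 9.1875 ≈ 9.188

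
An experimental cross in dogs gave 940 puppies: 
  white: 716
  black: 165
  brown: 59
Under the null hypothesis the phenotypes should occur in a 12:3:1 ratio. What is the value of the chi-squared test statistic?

0.891

Under the 12:3:1 hypothesis (Σ ratio = 16, N = 940):
  white: 940 × 12/16 = 705
  black: 940 × 3/16 = 176.25
  brown: 940 × 1/16 = 58.75
χ² = Σ (O − E)² / E
  white: (716 − 705)² / 705 = 0.1716
  black: (165 − 176.25)² / 176.25 = 0.7181
  brown: (59 − 58.75)² / 58.75 = 0.0011
χ² = 0.1716 + 0.7181 + 0.0011 = 0.8908 ≈ 0.891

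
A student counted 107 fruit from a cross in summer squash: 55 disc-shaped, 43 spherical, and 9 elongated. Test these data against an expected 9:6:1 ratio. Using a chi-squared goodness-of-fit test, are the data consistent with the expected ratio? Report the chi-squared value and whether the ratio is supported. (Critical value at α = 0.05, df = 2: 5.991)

The 9:6:1 ratio has 16 parts, so with N = 107 the expected counts are:
  disc-shaped: 107 × 9/16 = 60.1875
  spherical: 107 × 6/16 = 40.125
  elongated: 107 × 1/16 = 6.6875
χ² = Σ (O − E)² / E
  disc-shaped: (55 − 60.1875)² / 60.1875 = 0.4471
  spherical: (43 − 40.125)² / 40.125 = 0.2060
  elongated: (9 − 6.6875)² / 6.6875 = 0.7996
χ² = 0.4471 + 0.2060 + 0.7996 = 1.4527 ≈ 1.453
Degrees of freedom = 3 − 1 = 2; critical value at α = 0.05 is 5.991.
Since 1.453 < 5.991, we fail to reject the null hypothesis — the data are consistent with the 9:6:1 ratio.

1.453; consistent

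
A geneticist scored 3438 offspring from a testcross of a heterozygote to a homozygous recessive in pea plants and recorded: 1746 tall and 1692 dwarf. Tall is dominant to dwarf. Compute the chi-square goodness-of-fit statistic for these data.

0.848

A testcross of a heterozygote (Aa × aa) gives a 1:1 phenotypic ratio.
The 1:1 ratio has 2 parts, so with N = 3438 the expected counts are:
  tall: 3438 × 1/2 = 1719
  dwarf: 3438 × 1/2 = 1719
χ² = Σ (O − E)² / E
  tall: (1746 − 1719)² / 1719 = 0.4241
  dwarf: (1692 − 1719)² / 1719 = 0.4241
χ² = 0.4241 + 0.4241 = 0.8482 ≈ 0.848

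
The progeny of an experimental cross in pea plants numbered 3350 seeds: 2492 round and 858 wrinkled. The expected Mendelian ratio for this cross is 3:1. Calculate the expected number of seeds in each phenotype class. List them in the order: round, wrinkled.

Total ratio parts = 4. Expected numbers out of 3350:
  round: 3350 × 3/4 = 2512.5
  wrinkled: 3350 × 1/4 = 837.5

2512.5, 837.5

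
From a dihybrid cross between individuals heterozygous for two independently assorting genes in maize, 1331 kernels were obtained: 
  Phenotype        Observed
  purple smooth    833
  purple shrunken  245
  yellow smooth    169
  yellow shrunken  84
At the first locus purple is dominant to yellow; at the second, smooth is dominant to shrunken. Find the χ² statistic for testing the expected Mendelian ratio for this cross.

35.593

A dihybrid F₂ with independent assortment and complete dominance at both loci gives a 9:3:3:1 phenotypic ratio.
The 9:3:3:1 ratio has 16 parts, so with N = 1331 the expected counts are:
  purple smooth: 1331 × 9/16 = 748.6875
  purple shrunken: 1331 × 3/16 = 249.5625
  yellow smooth: 1331 × 3/16 = 249.5625
  yellow shrunken: 1331 × 1/16 = 83.1875
χ² = Σ (O − E)² / E
  purple smooth: (833 − 748.6875)² / 748.6875 = 9.4947
  purple shrunken: (245 − 249.5625)² / 249.5625 = 0.0834
  yellow smooth: (169 − 249.5625)² / 249.5625 = 26.0068
  yellow shrunken: (84 − 83.1875)² / 83.1875 = 0.0079
χ² = 9.4947 + 0.0834 + 26.0068 + 0.0079 = 35.5928 ≈ 35.593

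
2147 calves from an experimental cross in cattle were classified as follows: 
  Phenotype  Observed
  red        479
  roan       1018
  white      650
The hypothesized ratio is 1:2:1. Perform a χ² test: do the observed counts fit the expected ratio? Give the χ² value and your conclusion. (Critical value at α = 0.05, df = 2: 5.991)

Expected counts for N = 2147 under a 1:2:1 ratio (total parts = 4):
  red: 2147 × 1/4 = 536.75
  roan: 2147 × 2/4 = 1073.5
  white: 2147 × 1/4 = 536.75
χ² = Σ (O − E)² / E
  red: (479 − 536.75)² / 536.75 = 6.2134
  roan: (1018 − 1073.5)² / 1073.5 = 2.8694
  white: (650 − 536.75)² / 536.75 = 23.8949
χ² = 6.2134 + 2.8694 + 23.8949 = 32.9777 ≈ 32.978
Degrees of freedom = 3 − 1 = 2; critical value at α = 0.05 is 5.991.
Since 32.978 > 5.991, we reject the null hypothesis — the data do not fit the 1:2:1 ratio.

32.978; not consistent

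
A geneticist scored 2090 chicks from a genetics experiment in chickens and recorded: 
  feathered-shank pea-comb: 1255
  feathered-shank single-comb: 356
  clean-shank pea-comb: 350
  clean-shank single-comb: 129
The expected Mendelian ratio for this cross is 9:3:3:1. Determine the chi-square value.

13.138

Expected counts for N = 2090 under a 9:3:3:1 ratio (total parts = 16):
  feathered-shank pea-comb: 2090 × 9/16 = 1175.625
  feathered-shank single-comb: 2090 × 3/16 = 391.875
  clean-shank pea-comb: 2090 × 3/16 = 391.875
  clean-shank single-comb: 2090 × 1/16 = 130.625
χ² = Σ (O − E)² / E
  feathered-shank pea-comb: (1255 − 1175.625)² / 1175.625 = 5.3592
  feathered-shank single-comb: (356 − 391.875)² / 391.875 = 3.2843
  clean-shank pea-comb: (350 − 391.875)² / 391.875 = 4.4747
  clean-shank single-comb: (129 − 130.625)² / 130.625 = 0.0202
χ² = 5.3592 + 3.2843 + 4.4747 + 0.0202 = 13.1384 ≈ 13.138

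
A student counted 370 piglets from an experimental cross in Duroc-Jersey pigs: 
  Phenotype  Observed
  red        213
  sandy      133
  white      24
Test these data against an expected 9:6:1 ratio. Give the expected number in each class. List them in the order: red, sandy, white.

Expected counts for N = 370 under a 9:6:1 ratio (total parts = 16):
  red: 370 × 9/16 = 208.125
  sandy: 370 × 6/16 = 138.75
  white: 370 × 1/16 = 23.125

208.125, 138.75, 23.125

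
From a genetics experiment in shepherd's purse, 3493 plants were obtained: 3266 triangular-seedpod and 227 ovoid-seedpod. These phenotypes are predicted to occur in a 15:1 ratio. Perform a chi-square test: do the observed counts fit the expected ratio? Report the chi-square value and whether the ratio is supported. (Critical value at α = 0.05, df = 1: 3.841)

0.369; consistent

The 15:1 ratio has 16 parts, so with N = 3493 the expected counts are:
  triangular-seedpod: 3493 × 15/16 = 3274.6875
  ovoid-seedpod: 3493 × 1/16 = 218.3125
χ² = Σ (O − E)² / E
  triangular-seedpod: (3266 − 3274.6875)² / 3274.6875 = 0.0230
  ovoid-seedpod: (227 − 218.3125)² / 218.3125 = 0.3457
χ² = 0.0230 + 0.3457 = 0.3687 ≈ 0.369
Degrees of freedom = 2 − 1 = 1; critical value at α = 0.05 is 3.841.
Since 0.369 < 3.841, we fail to reject the null hypothesis — the data are consistent with the 15:1 ratio.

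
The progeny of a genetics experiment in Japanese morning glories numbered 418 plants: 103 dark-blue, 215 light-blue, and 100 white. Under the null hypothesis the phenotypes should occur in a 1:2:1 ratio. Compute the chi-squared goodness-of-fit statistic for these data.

Expected counts for N = 418 under a 1:2:1 ratio (total parts = 4):
  dark-blue: 418 × 1/4 = 104.5
  light-blue: 418 × 2/4 = 209
  white: 418 × 1/4 = 104.5
χ² = Σ (O − E)² / E
  dark-blue: (103 − 104.5)² / 104.5 = 0.0215
  light-blue: (215 − 209)² / 209 = 0.1722
  white: (100 − 104.5)² / 104.5 = 0.1938
χ² = 0.0215 + 0.1722 + 0.1938 = 0.3875 ≈ 0.388

0.388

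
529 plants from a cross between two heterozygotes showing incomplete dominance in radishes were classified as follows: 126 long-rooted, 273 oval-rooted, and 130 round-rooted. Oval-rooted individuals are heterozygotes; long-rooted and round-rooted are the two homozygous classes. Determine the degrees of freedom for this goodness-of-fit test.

With incomplete dominance, a heterozygote × heterozygote cross gives a 1:2:1 phenotypic ratio.
A goodness-of-fit test with 3 phenotype classes has df = 3 − 1 = 2.

2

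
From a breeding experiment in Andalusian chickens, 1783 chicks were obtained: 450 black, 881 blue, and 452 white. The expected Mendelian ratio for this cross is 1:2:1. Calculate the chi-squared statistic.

0.252

The 1:2:1 ratio has 4 parts, so with N = 1783 the expected counts are:
  black: 1783 × 1/4 = 445.75
  blue: 1783 × 2/4 = 891.5
  white: 1783 × 1/4 = 445.75
χ² = Σ (O − E)² / E
  black: (450 − 445.75)² / 445.75 = 0.0405
  blue: (881 − 891.5)² / 891.5 = 0.1237
  white: (452 − 445.75)² / 445.75 = 0.0876
χ² = 0.0405 + 0.1237 + 0.0876 = 0.2518 ≈ 0.252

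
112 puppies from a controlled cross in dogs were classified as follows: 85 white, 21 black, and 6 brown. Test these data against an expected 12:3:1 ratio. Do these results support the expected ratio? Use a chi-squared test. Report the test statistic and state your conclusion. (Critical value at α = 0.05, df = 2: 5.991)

0.155; consistent

Expected counts for N = 112 under a 12:3:1 ratio (total parts = 16):
  white: 112 × 12/16 = 84
  black: 112 × 3/16 = 21
  brown: 112 × 1/16 = 7
χ² = Σ (O − E)² / E
  white: (85 − 84)² / 84 = 0.0119
  black: (21 − 21)² / 21 = 0.0000
  brown: (6 − 7)² / 7 = 0.1429
χ² = 0.0119 + 0.0000 + 0.1429 = 0.1548 ≈ 0.155
Degrees of freedom = 3 − 1 = 2; critical value at α = 0.05 is 5.991.
Since 0.155 < 5.991, we fail to reject the null hypothesis — the data are consistent with the 12:3:1 ratio.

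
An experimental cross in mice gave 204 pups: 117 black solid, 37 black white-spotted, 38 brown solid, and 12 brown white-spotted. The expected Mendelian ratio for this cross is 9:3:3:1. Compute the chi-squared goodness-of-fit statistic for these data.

Under the 9:3:3:1 hypothesis (Σ ratio = 16, N = 204):
  black solid: 204 × 9/16 = 114.75
  black white-spotted: 204 × 3/16 = 38.25
  brown solid: 204 × 3/16 = 38.25
  brown white-spotted: 204 × 1/16 = 12.75
χ² = Σ (O − E)² / E
  black solid: (117 − 114.75)² / 114.75 = 0.0441
  black white-spotted: (37 − 38.25)² / 38.25 = 0.0408
  brown solid: (38 − 38.25)² / 38.25 = 0.0016
  brown white-spotted: (12 − 12.75)² / 12.75 = 0.0441
χ² = 0.0441 + 0.0408 + 0.0016 + 0.0441 = 0.1306 ≈ 0.131

0.131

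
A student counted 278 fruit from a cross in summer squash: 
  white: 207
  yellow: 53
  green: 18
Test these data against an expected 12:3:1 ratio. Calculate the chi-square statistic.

0.048

Total ratio parts = 16. Expected numbers out of 278:
  white: 278 × 12/16 = 208.5
  yellow: 278 × 3/16 = 52.125
  green: 278 × 1/16 = 17.375
χ² = Σ (O − E)² / E
  white: (207 − 208.5)² / 208.5 = 0.0108
  yellow: (53 − 52.125)² / 52.125 = 0.0147
  green: (18 − 17.375)² / 17.375 = 0.0225
χ² = 0.0108 + 0.0147 + 0.0225 = 0.048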